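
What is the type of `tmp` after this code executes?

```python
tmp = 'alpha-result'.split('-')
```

str.split() returns list

list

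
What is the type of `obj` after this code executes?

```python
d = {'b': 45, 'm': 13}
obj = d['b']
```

Accessing dict[str, int] with key 'b' returns int value 45

int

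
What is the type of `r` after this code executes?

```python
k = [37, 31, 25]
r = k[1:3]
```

Slicing a list always returns a list

list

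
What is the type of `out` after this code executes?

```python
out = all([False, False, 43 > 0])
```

all() returns bool

bool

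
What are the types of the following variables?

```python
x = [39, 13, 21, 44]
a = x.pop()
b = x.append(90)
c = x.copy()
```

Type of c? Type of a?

list.copy() returns list; list.pop() returns the element (int)

list, int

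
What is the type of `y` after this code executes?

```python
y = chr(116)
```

chr() returns str (single character)

str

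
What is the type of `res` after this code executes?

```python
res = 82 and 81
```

'and' returns the last value when all truthy (81, which is int)

int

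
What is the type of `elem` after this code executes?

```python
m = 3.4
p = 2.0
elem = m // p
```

float // float returns float (floor division preserves float type)

float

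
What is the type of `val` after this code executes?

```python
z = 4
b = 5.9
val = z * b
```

int * float returns float (4 * 5.9 = 23.6)

float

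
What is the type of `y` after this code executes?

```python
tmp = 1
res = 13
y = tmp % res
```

int % int returns int (1 % 13 = 1)

int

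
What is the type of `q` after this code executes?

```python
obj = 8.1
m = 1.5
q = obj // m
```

float // float returns float (floor division preserves float type)

float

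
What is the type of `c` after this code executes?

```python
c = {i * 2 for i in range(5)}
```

A set comprehension {expr for x in iterable} produces a set

set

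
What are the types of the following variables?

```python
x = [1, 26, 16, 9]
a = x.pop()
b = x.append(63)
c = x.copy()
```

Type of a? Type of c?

list.pop() returns the element (int); list.copy() returns list

int, list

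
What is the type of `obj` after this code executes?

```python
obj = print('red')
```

print() returns None

NoneType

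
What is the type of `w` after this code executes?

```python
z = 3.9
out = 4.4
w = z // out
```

float // float returns float (floor division preserves float type)

float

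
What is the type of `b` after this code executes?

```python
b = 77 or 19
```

'or' returns the first truthy value (77, which is int)

int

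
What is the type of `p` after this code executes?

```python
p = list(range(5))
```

list(range(...)) returns list

list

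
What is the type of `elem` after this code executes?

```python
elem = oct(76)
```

oct() returns str representation

str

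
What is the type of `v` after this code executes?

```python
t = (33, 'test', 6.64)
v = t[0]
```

Index 0 of tuple is 33 which is int

int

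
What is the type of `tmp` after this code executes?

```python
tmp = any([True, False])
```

any() returns bool

bool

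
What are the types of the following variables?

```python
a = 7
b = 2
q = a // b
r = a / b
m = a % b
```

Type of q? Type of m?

int // int returns int; int % int returns int

int, int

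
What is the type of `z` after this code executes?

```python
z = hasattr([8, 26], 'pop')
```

hasattr() returns bool

bool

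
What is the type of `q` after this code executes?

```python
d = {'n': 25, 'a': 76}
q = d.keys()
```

.keys() returns a dict_keys view object

dict_keys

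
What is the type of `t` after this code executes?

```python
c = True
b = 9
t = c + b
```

bool + int returns int (True is 1, so 1 + 9 = 10)

int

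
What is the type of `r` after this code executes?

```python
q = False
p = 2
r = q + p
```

bool + int returns int (False is 0, so 0 + 2 = 2)

int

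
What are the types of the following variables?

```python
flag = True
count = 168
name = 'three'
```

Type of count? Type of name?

count is int; name is str

int, str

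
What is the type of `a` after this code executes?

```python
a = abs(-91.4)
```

abs() of float returns float

float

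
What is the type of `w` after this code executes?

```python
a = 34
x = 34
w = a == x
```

Equality comparison returns bool

bool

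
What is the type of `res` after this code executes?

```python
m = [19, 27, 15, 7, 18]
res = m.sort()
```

list.sort() returns None (sorts in place)

NoneType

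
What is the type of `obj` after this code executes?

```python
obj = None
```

None has type NoneType

NoneType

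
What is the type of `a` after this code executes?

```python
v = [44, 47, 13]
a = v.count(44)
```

list.count() returns int

int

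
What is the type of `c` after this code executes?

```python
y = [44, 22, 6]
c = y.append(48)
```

list.append() returns None (mutates in place)

NoneType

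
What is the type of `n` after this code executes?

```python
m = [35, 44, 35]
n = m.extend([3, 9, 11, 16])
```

list.extend() returns None

NoneType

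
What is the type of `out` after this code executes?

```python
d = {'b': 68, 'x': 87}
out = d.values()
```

.values() returns a dict_values view object

dict_values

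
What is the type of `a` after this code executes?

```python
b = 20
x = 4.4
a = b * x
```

int * float returns float (20 * 4.4 = 88.0)

float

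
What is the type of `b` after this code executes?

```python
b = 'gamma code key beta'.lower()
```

str.lower() returns str

str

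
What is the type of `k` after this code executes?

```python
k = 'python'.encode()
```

str.encode() returns bytes

bytes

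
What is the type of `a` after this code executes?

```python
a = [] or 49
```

'or' returns first truthy value (49, which is int)

int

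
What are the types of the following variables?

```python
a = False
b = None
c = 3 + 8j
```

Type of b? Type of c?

b is NoneType; c is complex

NoneType, complex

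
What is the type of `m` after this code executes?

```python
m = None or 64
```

'or' with None returns the other value (64, int)

int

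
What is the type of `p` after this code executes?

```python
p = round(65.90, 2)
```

round() with ndigits arg returns float

float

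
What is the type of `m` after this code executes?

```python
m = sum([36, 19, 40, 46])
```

sum() of ints returns int

int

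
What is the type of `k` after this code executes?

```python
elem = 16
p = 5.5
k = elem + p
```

int + float returns float (16 + 5.5 = 21.5)

float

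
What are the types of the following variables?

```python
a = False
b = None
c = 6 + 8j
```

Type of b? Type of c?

b is NoneType; c is complex

NoneType, complex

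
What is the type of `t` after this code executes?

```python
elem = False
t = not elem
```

'not' always returns bool

bool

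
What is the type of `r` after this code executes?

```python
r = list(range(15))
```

list(range(...)) returns list

list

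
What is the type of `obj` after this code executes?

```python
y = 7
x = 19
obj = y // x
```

int // int returns int (7 // 19 = 0)

int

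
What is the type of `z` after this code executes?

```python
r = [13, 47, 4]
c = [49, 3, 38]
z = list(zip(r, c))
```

list(zip(...)) returns a list of tuples

list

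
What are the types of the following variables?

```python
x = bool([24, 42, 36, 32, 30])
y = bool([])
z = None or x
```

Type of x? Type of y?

bool() returns bool; bool() returns bool

bool, bool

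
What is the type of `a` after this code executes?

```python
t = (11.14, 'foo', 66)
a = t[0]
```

Index 0 of tuple is 11.14 which is float

float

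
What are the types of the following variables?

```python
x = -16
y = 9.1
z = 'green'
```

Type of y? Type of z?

y is float; z is str

float, str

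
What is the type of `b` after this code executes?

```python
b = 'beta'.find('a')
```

str.find() returns int (index, or -1)

int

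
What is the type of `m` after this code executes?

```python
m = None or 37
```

'or' with None returns the other value (37, int)

int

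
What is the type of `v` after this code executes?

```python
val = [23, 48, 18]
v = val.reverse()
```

list.reverse() returns None

NoneType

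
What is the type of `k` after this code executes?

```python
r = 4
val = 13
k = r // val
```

int // int returns int (4 // 13 = 0)

int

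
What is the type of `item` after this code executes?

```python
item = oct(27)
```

oct() returns str representation

str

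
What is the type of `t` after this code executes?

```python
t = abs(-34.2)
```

abs() of float returns float

float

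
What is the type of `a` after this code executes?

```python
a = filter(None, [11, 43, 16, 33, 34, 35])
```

filter() returns a filter iterator object

filter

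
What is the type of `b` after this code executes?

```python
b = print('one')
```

print() returns None

NoneType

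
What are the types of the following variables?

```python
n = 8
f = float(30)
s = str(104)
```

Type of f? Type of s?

f is float; s is str

float, str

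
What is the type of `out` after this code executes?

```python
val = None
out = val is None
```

'is' comparison returns bool

bool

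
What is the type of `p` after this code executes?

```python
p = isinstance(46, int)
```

isinstance() returns bool

bool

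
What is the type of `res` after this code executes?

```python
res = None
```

None has type NoneType

NoneType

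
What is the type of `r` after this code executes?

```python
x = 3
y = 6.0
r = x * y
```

int * float returns float (3 * 6.0 = 18.0)

float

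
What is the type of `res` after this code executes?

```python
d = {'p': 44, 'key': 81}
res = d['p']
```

Accessing dict[str, int] with key 'p' returns int value 44

int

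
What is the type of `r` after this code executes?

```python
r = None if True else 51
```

Ternary: condition is True, if branch (None) taken → NoneType

NoneType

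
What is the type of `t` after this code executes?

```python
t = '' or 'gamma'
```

'or' returns first truthy value ('gamma', which is str)

str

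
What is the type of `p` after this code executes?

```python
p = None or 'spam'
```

'or' with None returns the other value ('spam', str)

str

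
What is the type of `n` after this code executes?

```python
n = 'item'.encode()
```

str.encode() returns bytes

bytes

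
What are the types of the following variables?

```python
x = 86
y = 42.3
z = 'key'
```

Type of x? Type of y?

x is int; y is float

int, float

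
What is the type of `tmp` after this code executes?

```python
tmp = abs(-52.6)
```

abs() of float returns float

float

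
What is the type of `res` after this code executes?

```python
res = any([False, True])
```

any() returns bool

bool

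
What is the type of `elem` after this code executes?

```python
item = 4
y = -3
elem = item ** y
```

int ** negative int returns float

float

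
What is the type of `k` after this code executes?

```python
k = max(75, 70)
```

max() of ints returns int

int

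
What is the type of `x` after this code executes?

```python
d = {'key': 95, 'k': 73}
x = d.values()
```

.values() returns a dict_values view object

dict_values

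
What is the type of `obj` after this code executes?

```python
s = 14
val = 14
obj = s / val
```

int / int always returns float in Python 3 (14 / 14 = 1)

float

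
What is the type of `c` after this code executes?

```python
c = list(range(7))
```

list(range(...)) returns list

list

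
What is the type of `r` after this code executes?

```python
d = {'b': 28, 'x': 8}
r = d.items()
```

dict.items() returns a dict_items view

dict_items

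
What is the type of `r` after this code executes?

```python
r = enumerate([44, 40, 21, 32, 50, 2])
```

enumerate() returns an enumerate iterator object

enumerate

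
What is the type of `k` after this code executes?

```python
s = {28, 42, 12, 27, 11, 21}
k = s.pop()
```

Popping from a set of ints returns int

int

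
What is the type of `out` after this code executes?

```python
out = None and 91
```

'and' returns first falsy value (None)

NoneType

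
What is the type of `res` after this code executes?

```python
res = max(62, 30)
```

max() of ints returns int

int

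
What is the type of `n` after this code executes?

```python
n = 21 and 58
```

'and' returns the last value when all truthy (58, which is int)

int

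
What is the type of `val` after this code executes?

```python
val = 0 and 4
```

'and' returns the first falsy value (0, which is int)

int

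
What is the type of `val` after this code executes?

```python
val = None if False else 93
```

Ternary: condition is False, else branch (93) taken → int

int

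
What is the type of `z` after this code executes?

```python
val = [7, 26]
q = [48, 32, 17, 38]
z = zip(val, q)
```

zip() returns a zip iterator object

zip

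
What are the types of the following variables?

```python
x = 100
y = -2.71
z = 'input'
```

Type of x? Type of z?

x is int; z is str

int, str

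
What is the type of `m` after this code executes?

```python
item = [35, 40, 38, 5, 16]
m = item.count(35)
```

list.count() returns int

int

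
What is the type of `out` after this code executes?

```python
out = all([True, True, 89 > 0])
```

all() returns bool

bool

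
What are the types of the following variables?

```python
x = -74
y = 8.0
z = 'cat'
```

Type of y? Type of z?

y is float; z is str

float, str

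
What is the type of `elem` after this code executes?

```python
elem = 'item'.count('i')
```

str.count() returns int

int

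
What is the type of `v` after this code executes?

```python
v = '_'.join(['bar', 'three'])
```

str.join() returns str

str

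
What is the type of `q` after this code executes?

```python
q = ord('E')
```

ord() returns int (Unicode code point)

int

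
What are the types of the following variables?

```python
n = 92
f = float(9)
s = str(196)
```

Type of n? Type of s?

n is int; s is str

int, str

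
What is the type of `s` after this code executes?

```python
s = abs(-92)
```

abs() of int returns int

int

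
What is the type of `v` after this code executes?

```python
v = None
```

None has type NoneType

NoneType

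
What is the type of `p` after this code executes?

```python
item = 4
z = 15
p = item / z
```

int / int always returns float in Python 3 (4 / 15 = 0.266667)

float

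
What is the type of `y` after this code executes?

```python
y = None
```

None has type NoneType

NoneType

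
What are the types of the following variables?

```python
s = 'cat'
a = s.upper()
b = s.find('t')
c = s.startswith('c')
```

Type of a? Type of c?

str.upper() returns str; str.startswith() returns bool

str, bool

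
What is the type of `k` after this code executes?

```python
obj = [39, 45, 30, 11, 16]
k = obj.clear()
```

list.clear() returns None

NoneType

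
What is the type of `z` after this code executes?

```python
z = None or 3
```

'or' with None returns the other value (3, int)

int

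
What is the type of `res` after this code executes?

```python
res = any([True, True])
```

any() returns bool

bool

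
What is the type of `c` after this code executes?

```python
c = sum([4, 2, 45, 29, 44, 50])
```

sum() of ints returns int

int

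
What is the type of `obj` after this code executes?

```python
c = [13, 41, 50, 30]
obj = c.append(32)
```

list.append() returns None (mutates in place)

NoneType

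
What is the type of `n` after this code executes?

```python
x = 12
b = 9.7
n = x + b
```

int + float returns float (12 + 9.7 = 21.7)

float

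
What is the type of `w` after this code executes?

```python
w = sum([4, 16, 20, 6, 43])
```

sum() of ints returns int

int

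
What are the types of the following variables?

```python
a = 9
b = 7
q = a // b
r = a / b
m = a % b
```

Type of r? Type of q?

int / int returns float; int // int returns int

float, int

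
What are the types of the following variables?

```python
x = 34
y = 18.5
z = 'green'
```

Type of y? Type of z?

y is float; z is str

float, str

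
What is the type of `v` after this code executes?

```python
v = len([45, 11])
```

len() always returns int

int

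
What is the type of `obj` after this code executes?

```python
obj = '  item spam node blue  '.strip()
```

str.strip() returns str

str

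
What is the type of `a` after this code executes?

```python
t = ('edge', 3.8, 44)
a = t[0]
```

Index 0 of tuple is 'edge' which is str

str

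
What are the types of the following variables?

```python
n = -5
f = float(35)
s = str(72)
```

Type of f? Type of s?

f is float; s is str

float, str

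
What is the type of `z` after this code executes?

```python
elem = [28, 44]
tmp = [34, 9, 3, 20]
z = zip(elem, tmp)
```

zip() returns a zip iterator object

zip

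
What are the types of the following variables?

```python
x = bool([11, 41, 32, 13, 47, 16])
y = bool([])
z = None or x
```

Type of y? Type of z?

bool() returns bool; None or <bool> returns the bool

bool, bool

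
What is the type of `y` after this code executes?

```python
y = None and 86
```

'and' returns first falsy value (None)

NoneType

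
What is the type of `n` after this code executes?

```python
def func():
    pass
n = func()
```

A function with no return statement returns None

NoneType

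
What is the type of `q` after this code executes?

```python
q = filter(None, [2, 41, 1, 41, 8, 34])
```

filter() returns a filter iterator object

filter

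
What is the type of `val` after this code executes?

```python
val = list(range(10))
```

list(range(...)) returns list

list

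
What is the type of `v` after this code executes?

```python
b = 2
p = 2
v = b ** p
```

int ** positive int returns int (2 ** 2 = 4)

int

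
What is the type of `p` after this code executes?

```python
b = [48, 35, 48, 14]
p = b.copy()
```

list.copy() returns list

list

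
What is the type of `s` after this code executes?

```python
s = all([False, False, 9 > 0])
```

all() returns bool

bool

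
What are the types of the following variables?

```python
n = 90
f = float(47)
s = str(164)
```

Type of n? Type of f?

n is int; f is float

int, float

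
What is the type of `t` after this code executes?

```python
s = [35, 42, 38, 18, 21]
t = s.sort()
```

list.sort() returns None (sorts in place)

NoneType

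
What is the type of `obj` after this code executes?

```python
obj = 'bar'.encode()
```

str.encode() returns bytes

bytes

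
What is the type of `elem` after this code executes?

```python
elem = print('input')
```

print() returns None

NoneType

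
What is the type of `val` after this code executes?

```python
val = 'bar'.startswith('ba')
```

str.startswith() returns bool

bool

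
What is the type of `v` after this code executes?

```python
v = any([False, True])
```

any() returns bool

bool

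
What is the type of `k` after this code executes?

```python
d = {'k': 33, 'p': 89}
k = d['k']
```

Accessing dict[str, int] with key 'k' returns int value 33

int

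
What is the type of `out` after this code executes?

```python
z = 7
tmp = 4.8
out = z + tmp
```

int + float returns float (7 + 4.8 = 11.8)

float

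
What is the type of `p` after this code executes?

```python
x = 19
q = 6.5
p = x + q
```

int + float returns float (19 + 6.5 = 25.5)

float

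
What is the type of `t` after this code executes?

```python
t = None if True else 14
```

Ternary: condition is True, if branch (None) taken → NoneType

NoneType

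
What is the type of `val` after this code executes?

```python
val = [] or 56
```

'or' returns first truthy value (56, which is int)

int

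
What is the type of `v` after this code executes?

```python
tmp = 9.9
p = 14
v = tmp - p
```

float - int returns float (9.9 - 14 = -4.1)

float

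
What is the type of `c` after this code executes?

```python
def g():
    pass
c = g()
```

A function with no return statement returns None

NoneType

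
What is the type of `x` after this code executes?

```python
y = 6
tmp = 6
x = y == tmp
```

Equality comparison returns bool

bool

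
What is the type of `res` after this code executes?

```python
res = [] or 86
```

'or' returns first truthy value (86, which is int)

int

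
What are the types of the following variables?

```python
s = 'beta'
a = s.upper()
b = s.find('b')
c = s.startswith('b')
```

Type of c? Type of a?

str.startswith() returns bool; str.upper() returns str

bool, str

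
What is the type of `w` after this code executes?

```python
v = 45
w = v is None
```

'is' comparison returns bool

bool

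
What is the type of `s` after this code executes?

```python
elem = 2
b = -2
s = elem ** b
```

int ** negative int returns float

float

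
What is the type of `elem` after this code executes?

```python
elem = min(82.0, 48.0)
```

min() of floats returns float

float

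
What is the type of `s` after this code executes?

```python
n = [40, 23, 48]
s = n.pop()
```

list.pop() returns the popped element (int here)

int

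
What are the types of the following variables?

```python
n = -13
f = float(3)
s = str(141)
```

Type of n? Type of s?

n is int; s is str

int, str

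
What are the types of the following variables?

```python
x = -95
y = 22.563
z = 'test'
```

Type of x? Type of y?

x is int; y is float

int, float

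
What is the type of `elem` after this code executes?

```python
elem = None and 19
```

'and' returns first falsy value (None)

NoneType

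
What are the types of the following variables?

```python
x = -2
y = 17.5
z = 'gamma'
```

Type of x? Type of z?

x is int; z is str

int, str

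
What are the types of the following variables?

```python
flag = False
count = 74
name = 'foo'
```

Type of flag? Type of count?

flag is bool; count is int

bool, int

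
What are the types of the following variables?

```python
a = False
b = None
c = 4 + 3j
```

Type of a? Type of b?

a is bool; b is NoneType

bool, NoneType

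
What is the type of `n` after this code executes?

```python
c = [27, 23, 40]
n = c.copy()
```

list.copy() returns list

list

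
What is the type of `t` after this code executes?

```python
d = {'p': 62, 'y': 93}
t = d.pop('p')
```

dict.pop() returns the value (int)

int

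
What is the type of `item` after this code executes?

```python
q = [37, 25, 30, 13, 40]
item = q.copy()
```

list.copy() returns list

list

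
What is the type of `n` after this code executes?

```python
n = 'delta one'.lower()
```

str.lower() returns str

str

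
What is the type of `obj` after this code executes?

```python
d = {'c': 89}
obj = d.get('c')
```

dict.get() returns the value (int) when key is found

int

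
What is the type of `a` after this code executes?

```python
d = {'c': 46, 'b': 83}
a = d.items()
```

dict.items() returns a dict_items view

dict_items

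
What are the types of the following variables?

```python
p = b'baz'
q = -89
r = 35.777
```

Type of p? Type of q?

p is bytes; q is int

bytes, int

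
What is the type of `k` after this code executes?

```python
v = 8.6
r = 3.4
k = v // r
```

float // float returns float (floor division preserves float type)

float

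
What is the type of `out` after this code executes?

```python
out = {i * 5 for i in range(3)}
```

A set comprehension {expr for x in iterable} produces a set

set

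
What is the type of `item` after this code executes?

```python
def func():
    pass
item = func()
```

A function with no return statement returns None

NoneType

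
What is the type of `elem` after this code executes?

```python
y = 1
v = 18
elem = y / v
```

int / int always returns float in Python 3 (1 / 18 = 0.0555556)

float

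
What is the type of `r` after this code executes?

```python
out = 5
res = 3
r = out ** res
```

int ** positive int returns int (5 ** 3 = 125)

int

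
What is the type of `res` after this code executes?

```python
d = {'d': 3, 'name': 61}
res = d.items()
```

dict.items() returns a dict_items view

dict_items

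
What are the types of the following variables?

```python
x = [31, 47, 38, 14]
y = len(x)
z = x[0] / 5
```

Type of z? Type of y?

int / int returns float; len() returns int

float, int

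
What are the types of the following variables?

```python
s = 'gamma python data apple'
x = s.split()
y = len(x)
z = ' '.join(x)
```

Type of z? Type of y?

str.join() returns str; len() returns int

str, int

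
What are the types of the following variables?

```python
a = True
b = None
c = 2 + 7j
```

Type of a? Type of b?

a is bool; b is NoneType

bool, NoneType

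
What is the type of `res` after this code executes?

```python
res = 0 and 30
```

'and' returns the first falsy value (0, which is int)

int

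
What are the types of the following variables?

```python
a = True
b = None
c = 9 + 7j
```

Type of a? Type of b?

a is bool; b is NoneType

bool, NoneType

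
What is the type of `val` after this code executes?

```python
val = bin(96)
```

bin() returns str representation

str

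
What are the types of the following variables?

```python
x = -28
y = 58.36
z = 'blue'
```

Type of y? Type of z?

y is float; z is str

float, str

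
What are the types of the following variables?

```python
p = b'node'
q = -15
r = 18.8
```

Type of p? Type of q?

p is bytes; q is int

bytes, int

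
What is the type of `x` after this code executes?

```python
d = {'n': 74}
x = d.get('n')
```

dict.get() returns the value (int) when key is found

int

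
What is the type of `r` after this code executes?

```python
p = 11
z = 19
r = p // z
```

int // int returns int (11 // 19 = 0)

int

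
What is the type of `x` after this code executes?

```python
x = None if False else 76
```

Ternary: condition is False, else branch (76) taken → int

int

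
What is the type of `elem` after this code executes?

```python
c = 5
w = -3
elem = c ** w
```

int ** negative int returns float

float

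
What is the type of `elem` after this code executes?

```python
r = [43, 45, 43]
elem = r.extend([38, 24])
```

list.extend() returns None

NoneType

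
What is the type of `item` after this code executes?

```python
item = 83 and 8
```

'and' returns the last value when all truthy (8, which is int)

int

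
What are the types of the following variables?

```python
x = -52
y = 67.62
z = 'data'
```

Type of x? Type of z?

x is int; z is str

int, str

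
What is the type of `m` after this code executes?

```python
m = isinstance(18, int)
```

isinstance() returns bool

bool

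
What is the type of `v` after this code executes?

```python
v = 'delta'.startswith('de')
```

str.startswith() returns bool

bool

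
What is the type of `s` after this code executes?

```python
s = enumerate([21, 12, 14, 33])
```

enumerate() returns an enumerate iterator object

enumerate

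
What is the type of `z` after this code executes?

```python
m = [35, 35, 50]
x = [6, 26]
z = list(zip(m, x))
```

list(zip(...)) returns a list of tuples

list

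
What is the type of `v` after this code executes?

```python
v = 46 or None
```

'or' returns first truthy value (46, int)

int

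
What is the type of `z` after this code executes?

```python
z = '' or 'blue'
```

'or' returns first truthy value ('blue', which is str)

str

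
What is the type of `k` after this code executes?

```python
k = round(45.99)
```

round() with no ndigits arg returns int

int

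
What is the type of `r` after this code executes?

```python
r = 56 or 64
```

'or' returns the first truthy value (56, which is int)

int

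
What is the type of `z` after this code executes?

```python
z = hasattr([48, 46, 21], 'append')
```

hasattr() returns bool

bool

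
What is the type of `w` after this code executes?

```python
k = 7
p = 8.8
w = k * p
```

int * float returns float (7 * 8.8 = 61.6)

float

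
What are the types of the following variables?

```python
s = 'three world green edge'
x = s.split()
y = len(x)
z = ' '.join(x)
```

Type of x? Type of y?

str.split() returns list; len() returns int

list, int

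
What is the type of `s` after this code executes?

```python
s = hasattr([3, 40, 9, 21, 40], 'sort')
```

hasattr() returns bool

bool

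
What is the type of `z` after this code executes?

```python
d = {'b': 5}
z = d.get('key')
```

dict.get() returns None when key 'key' is not found and no default given

NoneType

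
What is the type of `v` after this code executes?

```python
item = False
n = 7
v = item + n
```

bool + int returns int (False is 0, so 0 + 7 = 7)

int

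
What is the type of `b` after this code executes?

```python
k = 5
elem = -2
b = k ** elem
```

int ** negative int returns float

float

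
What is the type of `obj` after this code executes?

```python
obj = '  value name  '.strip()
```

str.strip() returns str

str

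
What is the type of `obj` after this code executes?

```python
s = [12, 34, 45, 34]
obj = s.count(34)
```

list.count() returns int

int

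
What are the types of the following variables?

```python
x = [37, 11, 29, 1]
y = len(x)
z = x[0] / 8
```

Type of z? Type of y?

int / int returns float; len() returns int

float, int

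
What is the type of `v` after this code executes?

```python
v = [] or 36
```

'or' returns first truthy value (36, which is int)

int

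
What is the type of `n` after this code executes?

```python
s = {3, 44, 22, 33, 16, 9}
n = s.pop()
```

Popping from a set of ints returns int

int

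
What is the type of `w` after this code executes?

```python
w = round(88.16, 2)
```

round() with ndigits arg returns float

float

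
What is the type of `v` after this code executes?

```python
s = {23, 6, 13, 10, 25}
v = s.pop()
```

Popping from a set of ints returns int

int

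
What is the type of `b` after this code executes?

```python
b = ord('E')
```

ord() returns int (Unicode code point)

int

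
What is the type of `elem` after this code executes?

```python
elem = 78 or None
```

'or' returns first truthy value (78, int)

int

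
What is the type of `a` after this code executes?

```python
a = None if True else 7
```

Ternary: condition is True, if branch (None) taken → NoneType

NoneType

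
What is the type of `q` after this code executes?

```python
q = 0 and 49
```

'and' returns the first falsy value (0, which is int)

int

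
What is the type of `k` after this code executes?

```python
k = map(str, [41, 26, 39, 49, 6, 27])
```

map() returns a map iterator object

map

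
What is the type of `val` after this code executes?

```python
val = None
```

None has type NoneType

NoneType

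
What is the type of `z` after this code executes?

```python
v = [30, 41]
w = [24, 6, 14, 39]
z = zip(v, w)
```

zip() returns a zip iterator object

zip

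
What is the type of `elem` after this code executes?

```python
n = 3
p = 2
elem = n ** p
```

int ** positive int returns int (3 ** 2 = 9)

int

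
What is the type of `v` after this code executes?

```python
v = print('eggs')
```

print() returns None

NoneType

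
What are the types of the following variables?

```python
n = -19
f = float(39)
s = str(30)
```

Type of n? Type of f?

n is int; f is float

int, float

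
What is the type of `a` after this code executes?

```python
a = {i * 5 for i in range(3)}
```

A set comprehension {expr for x in iterable} produces a set

set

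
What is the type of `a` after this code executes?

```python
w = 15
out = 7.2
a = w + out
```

int + float returns float (15 + 7.2 = 22.2)

float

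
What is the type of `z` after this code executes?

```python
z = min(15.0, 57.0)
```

min() of floats returns float

float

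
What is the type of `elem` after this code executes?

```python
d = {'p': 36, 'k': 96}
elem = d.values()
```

.values() returns a dict_values view object

dict_values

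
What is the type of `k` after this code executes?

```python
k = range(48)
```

range() returns a range object

range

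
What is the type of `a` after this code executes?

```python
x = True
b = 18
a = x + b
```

bool + int returns int (True is 1, so 1 + 18 = 19)

int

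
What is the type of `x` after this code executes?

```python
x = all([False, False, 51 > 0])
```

all() returns bool

bool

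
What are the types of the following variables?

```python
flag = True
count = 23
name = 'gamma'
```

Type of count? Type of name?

count is int; name is str

int, str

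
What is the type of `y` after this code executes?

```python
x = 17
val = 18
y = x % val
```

int % int returns int (17 % 18 = 17)

int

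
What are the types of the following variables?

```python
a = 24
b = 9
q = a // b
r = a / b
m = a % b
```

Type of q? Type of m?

int // int returns int; int % int returns int

int, int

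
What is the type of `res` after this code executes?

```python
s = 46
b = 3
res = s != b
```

Comparison operators return bool

bool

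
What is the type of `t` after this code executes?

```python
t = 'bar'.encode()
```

str.encode() returns bytes

bytes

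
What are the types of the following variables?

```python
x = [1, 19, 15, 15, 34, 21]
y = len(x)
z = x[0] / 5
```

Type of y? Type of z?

len() returns int; int / int returns float

int, float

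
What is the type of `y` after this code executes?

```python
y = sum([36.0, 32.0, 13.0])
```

sum() of floats returns float

float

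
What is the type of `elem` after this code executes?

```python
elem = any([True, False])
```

any() returns bool

bool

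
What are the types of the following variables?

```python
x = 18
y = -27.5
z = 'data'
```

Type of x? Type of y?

x is int; y is float

int, float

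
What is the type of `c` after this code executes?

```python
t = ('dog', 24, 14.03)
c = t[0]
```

Index 0 of tuple is 'dog' which is str

str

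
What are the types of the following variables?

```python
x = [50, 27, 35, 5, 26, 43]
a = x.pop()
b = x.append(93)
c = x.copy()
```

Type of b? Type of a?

list.append() returns None; list.pop() returns the element (int)

NoneType, int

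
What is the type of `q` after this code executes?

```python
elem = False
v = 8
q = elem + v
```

bool + int returns int (False is 0, so 0 + 8 = 8)

int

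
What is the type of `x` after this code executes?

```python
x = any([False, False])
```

any() returns bool

bool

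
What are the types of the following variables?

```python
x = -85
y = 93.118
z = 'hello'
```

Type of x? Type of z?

x is int; z is str

int, str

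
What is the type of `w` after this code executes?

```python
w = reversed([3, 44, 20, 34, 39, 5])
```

reversed() on a list returns a list_reverseiterator

list_reverseiterator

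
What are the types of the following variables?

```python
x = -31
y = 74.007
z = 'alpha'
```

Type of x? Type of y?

x is int; y is float

int, float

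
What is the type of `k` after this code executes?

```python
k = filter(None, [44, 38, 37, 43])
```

filter() returns a filter iterator object

filter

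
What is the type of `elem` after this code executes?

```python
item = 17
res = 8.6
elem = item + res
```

int + float returns float (17 + 8.6 = 25.6)

float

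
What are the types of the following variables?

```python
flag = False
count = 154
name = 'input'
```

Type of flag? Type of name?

flag is bool; name is str

bool, str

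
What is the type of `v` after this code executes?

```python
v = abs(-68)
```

abs() of int returns int

int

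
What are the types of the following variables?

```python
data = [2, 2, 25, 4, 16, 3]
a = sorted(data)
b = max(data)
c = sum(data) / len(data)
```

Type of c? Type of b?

int / int returns float; max of ints returns int

float, int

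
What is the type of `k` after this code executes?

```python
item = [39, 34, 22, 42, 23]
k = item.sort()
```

list.sort() returns None (sorts in place)

NoneType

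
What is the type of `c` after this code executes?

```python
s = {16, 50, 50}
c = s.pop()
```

Popping from a set of ints returns int

int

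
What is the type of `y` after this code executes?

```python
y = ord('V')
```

ord() returns int (Unicode code point)

int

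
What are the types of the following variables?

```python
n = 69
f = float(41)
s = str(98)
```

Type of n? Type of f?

n is int; f is float

int, float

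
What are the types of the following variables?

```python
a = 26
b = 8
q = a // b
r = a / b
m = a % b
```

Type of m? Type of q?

int % int returns int; int // int returns int

int, int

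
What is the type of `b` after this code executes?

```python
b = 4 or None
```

'or' returns first truthy value (4, int)

int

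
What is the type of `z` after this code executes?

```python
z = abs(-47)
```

abs() of int returns int

int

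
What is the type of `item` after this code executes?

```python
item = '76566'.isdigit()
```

str.isdigit() returns bool

bool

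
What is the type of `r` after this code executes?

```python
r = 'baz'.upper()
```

str.upper() returns str

str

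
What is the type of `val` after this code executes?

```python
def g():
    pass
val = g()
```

A function with no return statement returns None

NoneType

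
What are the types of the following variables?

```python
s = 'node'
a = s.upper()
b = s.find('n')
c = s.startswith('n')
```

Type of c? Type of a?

str.startswith() returns bool; str.upper() returns str

bool, str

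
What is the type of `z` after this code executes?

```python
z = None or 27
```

'or' with None returns the other value (27, int)

int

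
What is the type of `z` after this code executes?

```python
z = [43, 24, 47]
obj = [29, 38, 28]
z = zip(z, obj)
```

zip() returns a zip iterator object

zip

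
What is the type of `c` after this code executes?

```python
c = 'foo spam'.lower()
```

str.lower() returns str

str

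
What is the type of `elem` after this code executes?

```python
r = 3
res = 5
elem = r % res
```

int % int returns int (3 % 5 = 3)

int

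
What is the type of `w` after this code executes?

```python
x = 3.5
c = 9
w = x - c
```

float - int returns float (3.5 - 9 = -5.5)

float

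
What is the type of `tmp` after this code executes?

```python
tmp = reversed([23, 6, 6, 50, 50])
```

reversed() on a list returns a list_reverseiterator

list_reverseiterator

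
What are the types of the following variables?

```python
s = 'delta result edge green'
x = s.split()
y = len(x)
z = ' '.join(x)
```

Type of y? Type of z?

len() returns int; str.join() returns str

int, str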